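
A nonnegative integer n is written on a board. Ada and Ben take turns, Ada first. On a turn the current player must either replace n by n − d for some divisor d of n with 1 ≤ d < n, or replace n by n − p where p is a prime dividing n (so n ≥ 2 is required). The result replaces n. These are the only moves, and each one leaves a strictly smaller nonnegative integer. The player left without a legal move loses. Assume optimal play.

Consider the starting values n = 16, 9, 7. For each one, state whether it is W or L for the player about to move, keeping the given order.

Compute win/loss labels from the base case upward. A position with no move is L. Any other position is W if it can reach an L in one move, else L.
n=0: no move → L
n=1: no move → L
n=2: W (go to 0, an L position)
n=3: W (go to 0, an L position)
n=4: L (options 2(W), 3(W) are all W)
n=5: W (go to 0, an L position)
n=6: W (go to 4, an L position)
n=7: W (go to 0, an L position)
n=8: W (go to 4, an L position)
n=9: L (options 6(W), 8(W) are all W)
n=10: W (go to 9, an L position)
n=11: W (go to 0, an L position)
n=12: W (go to 9, an L position)
n=13: W (go to 0, an L position)
n=14: L (options 7(W), 12(W), 13(W) are all W)
n=15: W (go to 14, an L position)
n=16: W (go to 14, an L position)

16: W, 9: L, 7: W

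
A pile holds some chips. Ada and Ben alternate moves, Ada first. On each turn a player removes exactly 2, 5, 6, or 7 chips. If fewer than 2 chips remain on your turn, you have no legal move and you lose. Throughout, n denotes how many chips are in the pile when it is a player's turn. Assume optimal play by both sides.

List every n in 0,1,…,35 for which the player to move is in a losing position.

0, 1, 4, 12, 13, 16, 24, 25, 28

Build the W/L table. Terminal = L. A non-terminal position is W if it has a move to some L; otherwise it is L.
n=0: no move → L
n=1: no move → L
n=2: →0(L), so W
n=3: →1(L), so W
n=4: →2(W) only, which is W, so L
n=5: →0(L), so W
n=6: →4(L), so W
n=7: →1(L), so W
n=8: →1(L), so W
n=9: →4(L), so W
n=10: →4(L), so W
n=11: →4(L), so W
n=12: →10(W), 7(W), 6(W), 5(W) — all W, so L
n=13: →11(W), 8(W), 7(W), 6(W) — all W, so L
n=14: →12(L), so W
n=15: →13(L), so W
n=16: →14(W), 11(W), 10(W), 9(W) — all W, so L
n=17: →12(L), so W
n=18: →16(L), so W
n=19: →13(L), so W
n=20: →13(L), so W
n=21: →16(L), so W
n=22: →16(L), so W
n=23: →16(L), so W
n=24: →22(W), 19(W), 18(W), 17(W) — all W, so L
n=25: →23(W), 20(W), 19(W), 18(W) — all W, so L
n=26: →24(L), so W
n=27: →25(L), so W
n=28: →26(W), 23(W), 22(W), 21(W) — all W, so L
n=29: →24(L), so W
n=30: →28(L), so W
n=31: →25(L), so W
n=32: →25(L), so W
n=33: →28(L), so W
n=34: →28(L), so W
n=35: →28(L), so W
The losing starting values of n are exactly the entries labelled L in this table (9 of them).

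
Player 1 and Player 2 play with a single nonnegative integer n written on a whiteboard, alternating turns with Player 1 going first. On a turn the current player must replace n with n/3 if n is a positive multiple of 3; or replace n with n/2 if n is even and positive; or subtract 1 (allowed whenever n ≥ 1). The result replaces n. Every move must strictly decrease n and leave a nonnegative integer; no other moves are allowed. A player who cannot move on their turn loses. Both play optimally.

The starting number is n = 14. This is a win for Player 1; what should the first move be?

Move to 7.

Use the standard recursion: the mover loses at a terminal position; elsewhere, the mover wins exactly when some move hands the opponent an L position.
n=0: no move → L
n=1: W (go to 0, an L position)
n=2: L (sole option 1(W) is W)
n=3: W (go to 2, an L position)
n=4: W (go to 2, an L position)
n=5: L (sole option 4(W) is W)
n=6: W (go to 2, an L position)
n=7: L (sole option 6(W) is W)
n=8: W (go to 7, an L position)
n=9: L (options 3(W), 8(W) are all W)
n=10: W (go to 5, an L position)
n=11: L (sole option 10(W) is W)
n=12: W (go to 11, an L position)
n=13: L (sole option 12(W) is W)
n=14: W (go to 7, an L position)
From 14, the L positions reachable in one move are: 7, 13. Any move reaching one of these is winning.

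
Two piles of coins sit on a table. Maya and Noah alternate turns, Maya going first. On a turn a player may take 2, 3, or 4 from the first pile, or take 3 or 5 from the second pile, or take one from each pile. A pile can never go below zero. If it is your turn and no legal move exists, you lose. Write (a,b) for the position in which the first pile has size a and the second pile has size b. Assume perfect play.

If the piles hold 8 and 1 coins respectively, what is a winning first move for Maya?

Work bottom-up. With no move the player to move loses. Otherwise the position is W if at least one move leads to an L position for the opponent, and L if every move leads to a W.
No move ever increases a pile, so every position that can arise here has a ≤ 8 and b ≤ 1; it is enough to label the cells with 0 ≤ a ≤ 8 and 0 ≤ b ≤ 1.
Every move lowers a or b (never raises either), so fill the grid row by row in increasing a, and left to right within a row: each cell's successors are then already labelled.
      b=0  b=1
a=0:    L    L
a=1:    L    W
a=2:    W    W
a=3:    W    W
a=4:    W    W
a=5:    W    L
a=6:    L    L
a=7:    L    W
a=8:    W    W
Cells with no legal move (terminal, hence L): (0,0), (0,1), (1,0).
The remaining L cells, each justified by listing all of its moves:
(5,1): only reaches (3,1)(W), (2,1)(W), (1,1)(W), (4,0)(W), all W → L
(6,0): only reaches (4,0)(W), (3,0)(W), (2,0)(W), all W → L
(6,1): only reaches (4,1)(W), (3,1)(W), (2,1)(W), (5,0)(W), all W → L
(7,0): only reaches (5,0)(W), (4,0)(W), (3,0)(W), all W → L
Every other cell has at least one move into one of the L cells above, so it is W.
From (8,1), the L positions reachable in one move are: (6,1), (5,1), (7,0). Any move reaching one of these is winning.

Move to (6,1).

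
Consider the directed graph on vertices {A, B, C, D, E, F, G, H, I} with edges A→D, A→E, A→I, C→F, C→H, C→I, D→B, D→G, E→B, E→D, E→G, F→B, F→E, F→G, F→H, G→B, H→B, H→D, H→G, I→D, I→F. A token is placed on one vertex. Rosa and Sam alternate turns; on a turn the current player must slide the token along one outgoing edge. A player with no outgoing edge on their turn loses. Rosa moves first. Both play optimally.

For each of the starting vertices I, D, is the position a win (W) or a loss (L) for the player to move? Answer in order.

Build the W/L table. Terminal = L. A non-terminal position is W if it has a move to some L; otherwise it is L.
Every edge goes from a vertex to one that appears earlier in the order B, G, D, E, H, F, I, C, A, so processing vertices in that order labels each vertex after all of its successors.
B: no outgoing edge → L
G: →B(L), so W
D: →B(L), so W
E: →B(L), so W
H: →B(L), so W
F: →B(L), so W
I: →F(W), D(W) — all W, so L
C: →I(L), so W
A: →I(L), so W

I: L, D: W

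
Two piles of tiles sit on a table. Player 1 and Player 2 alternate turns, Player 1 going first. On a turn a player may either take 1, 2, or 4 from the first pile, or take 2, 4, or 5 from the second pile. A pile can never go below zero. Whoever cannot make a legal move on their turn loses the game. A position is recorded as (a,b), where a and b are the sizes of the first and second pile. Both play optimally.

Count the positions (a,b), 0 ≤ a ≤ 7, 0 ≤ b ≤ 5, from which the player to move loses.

16

Use the standard recursion: the mover loses at a terminal position; elsewhere, the mover wins exactly when some move hands the opponent an L position.
Every move lowers a or b (never raises either), so fill the grid row by row in increasing a, and left to right within a row: each cell's successors are then already labelled.
      b=0  b=1  b=2  b=3  b=4  b=5
a=0:    L    L    W    W    W    W
a=1:    W    W    L    L    W    W
a=2:    W    W    W    W    L    L
a=3:    L    L    W    W    W    W
a=4:    W    W    L    L    W    W
a=5:    W    W    W    W    L    L
a=6:    L    L    W    W    W    W
a=7:    W    W    L    L    W    W
Cells with no legal move (terminal, hence L): (0,0), (0,1).
The remaining L cells, each justified by listing all of its moves:
(1,2): moves to (0,2)(W), (1,0)(W); every one is W ⇒ L
(1,3): moves to (0,3)(W), (1,1)(W); every one is W ⇒ L
(2,4): moves to (1,4)(W), (0,4)(W), (2,2)(W), (2,0)(W); every one is W ⇒ L
(2,5): moves to (1,5)(W), (0,5)(W), (2,3)(W), (2,1)(W), (2,0)(W); every one is W ⇒ L
(3,0): moves to (2,0)(W), (1,0)(W); every one is W ⇒ L
(3,1): moves to (2,1)(W), (1,1)(W); every one is W ⇒ L
(4,2): moves to (3,2)(W), (2,2)(W), (0,2)(W), (4,0)(W); every one is W ⇒ L
(4,3): moves to (3,3)(W), (2,3)(W), (0,3)(W), (4,1)(W); every one is W ⇒ L
(5,4): moves to (4,4)(W), (3,4)(W), (1,4)(W), (5,2)(W), (5,0)(W); every one is W ⇒ L
(5,5): moves to (4,5)(W), (3,5)(W), (1,5)(W), (5,3)(W), (5,1)(W), (5,0)(W); every one is W ⇒ L
(6,0): moves to (5,0)(W), (4,0)(W), (2,0)(W); every one is W ⇒ L
(6,1): moves to (5,1)(W), (4,1)(W), (2,1)(W); every one is W ⇒ L
(7,2): moves to (6,2)(W), (5,2)(W), (3,2)(W), (7,0)(W); every one is W ⇒ L
(7,3): moves to (6,3)(W), (5,3)(W), (3,3)(W), (7,1)(W); every one is W ⇒ L
Every other cell has at least one move into one of the L cells above, so it is W.
L cells per row: a=0: 2, a=1: 2, a=2: 2, a=3: 2, a=4: 2, a=5: 2, a=6: 2, a=7: 2; total 16.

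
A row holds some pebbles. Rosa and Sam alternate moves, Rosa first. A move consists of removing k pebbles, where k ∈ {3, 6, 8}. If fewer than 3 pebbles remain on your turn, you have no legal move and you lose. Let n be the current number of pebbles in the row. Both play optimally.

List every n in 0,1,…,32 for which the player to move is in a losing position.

0, 1, 2, 11, 12, 13, 22, 23, 24

Positions with no move are L. A position that does have a move is losing for the player to move precisely when every available move leads to a winning position for the opponent. Fill in the labels:
n=0: no move → L
n=1: no move → L
n=2: no move → L
n=3: →0(L), so W
n=4: →1(L), so W
n=5: →2(L), so W
n=6: →0(L), so W
n=7: →1(L), so W
n=8: →2(L), so W
n=9: →1(L), so W
n=10: →2(L), so W
n=11: →8(W), 5(W), 3(W) — all W, so L
n=12: →9(W), 6(W), 4(W) — all W, so L
n=13: →10(W), 7(W), 5(W) — all W, so L
n=14: →11(L), so W
n=15: →12(L), so W
n=16: →13(L), so W
n=17: →11(L), so W
n=18: →12(L), so W
n=19: →13(L), so W
n=20: →12(L), so W
n=21: →13(L), so W
n=22: →19(W), 16(W), 14(W) — all W, so L
n=23: →20(W), 17(W), 15(W) — all W, so L
n=24: →21(W), 18(W), 16(W) — all W, so L
n=25: →22(L), so W
n=26: →23(L), so W
n=27: →24(L), so W
n=28: →22(L), so W
n=29: →23(L), so W
n=30: →24(L), so W
n=31: →23(L), so W
n=32: →24(L), so W
The losing starting values of n are exactly the entries labelled L in this table (9 of them).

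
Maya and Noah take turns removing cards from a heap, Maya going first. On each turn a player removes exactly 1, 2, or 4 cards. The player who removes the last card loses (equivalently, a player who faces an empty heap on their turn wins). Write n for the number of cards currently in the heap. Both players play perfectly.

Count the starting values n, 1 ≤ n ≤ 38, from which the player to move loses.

13

Build the W/L table. Terminal = W. A non-terminal position is W if it has a move to some L; otherwise it is L.
n=0: no move; the opponent has just taken the last card and therefore loses → W
n=1: the only move is to 0(W), a W ⇒ L
n=2: can move to 1, which is L ⇒ W
n=3: can move to 1, which is L ⇒ W
n=4: moves to 3(W), 2(W), 0(W); every one is W ⇒ L
n=5: can move to 4, which is L ⇒ W
n=6: can move to 4, which is L ⇒ W
n=7: moves to 6(W), 5(W), 3(W); every one is W ⇒ L
n=8: can move to 7, which is L ⇒ W
n=9: can move to 7, which is L ⇒ W
n=10: moves to 9(W), 8(W), 6(W); every one is W ⇒ L
n=11: can move to 10, which is L ⇒ W
n=12: can move to 10, which is L ⇒ W
n=13: moves to 12(W), 11(W), 9(W); every one is W ⇒ L
n=14: can move to 13, which is L ⇒ W
n=15: can move to 13, which is L ⇒ W
n=16: moves to 15(W), 14(W), 12(W); every one is W ⇒ L
n=17: can move to 16, which is L ⇒ W
n=18: can move to 16, which is L ⇒ W
n=19: moves to 18(W), 17(W), 15(W); every one is W ⇒ L
n=20: can move to 19, which is L ⇒ W
n=21: can move to 19, which is L ⇒ W
n=22: moves to 21(W), 20(W), 18(W); every one is W ⇒ L
n=23: can move to 22, which is L ⇒ W
n=24: can move to 22, which is L ⇒ W
n=25: moves to 24(W), 23(W), 21(W); every one is W ⇒ L
n=26: can move to 25, which is L ⇒ W
n=27: can move to 25, which is L ⇒ W
n=28: moves to 27(W), 26(W), 24(W); every one is W ⇒ L
n=29: can move to 28, which is L ⇒ W
n=30: can move to 28, which is L ⇒ W
n=31: moves to 30(W), 29(W), 27(W); every one is W ⇒ L
n=32: can move to 31, which is L ⇒ W
n=33: can move to 31, which is L ⇒ W
n=34: moves to 33(W), 32(W), 30(W); every one is W ⇒ L
n=35: can move to 34, which is L ⇒ W
n=36: can move to 34, which is L ⇒ W
n=37: moves to 36(W), 35(W), 33(W); every one is W ⇒ L
n=38: can move to 37, which is L ⇒ W
L entries with 1 ≤ n ≤ 38 (the range starts at n=1): n = 1, 4, 7, 10, 13, 16, 19, 22, 25, 28, 31, 34, 37; that makes 13.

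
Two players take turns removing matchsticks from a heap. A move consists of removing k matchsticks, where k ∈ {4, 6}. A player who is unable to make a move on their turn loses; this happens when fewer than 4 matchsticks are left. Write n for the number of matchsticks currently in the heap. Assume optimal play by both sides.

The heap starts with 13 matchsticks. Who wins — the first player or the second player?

The second player wins.

Compute win/loss labels from the base case upward. A position with no move is L. Any other position is W if it can reach an L in one move, else L.
n=0: no move → L
n=1: no move → L
n=2: no move → L
n=3: no move → L
n=4: →0(L), so W
n=5: →1(L), so W
n=6: →2(L), so W
n=7: →3(L), so W
n=8: →2(L), so W
n=9: →3(L), so W
n=10: →6(W), 4(W) — all W, so L
n=11: →7(W), 5(W) — all W, so L
n=12: →8(W), 6(W) — all W, so L
n=13: →9(W), 7(W) — all W, so L
Every move from 13 reaches a W position, so the mover loses.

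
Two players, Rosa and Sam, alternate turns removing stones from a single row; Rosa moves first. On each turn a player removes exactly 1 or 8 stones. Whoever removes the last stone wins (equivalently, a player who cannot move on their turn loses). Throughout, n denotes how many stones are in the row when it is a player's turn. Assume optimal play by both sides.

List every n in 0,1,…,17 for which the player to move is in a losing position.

Classify positions by backward induction: terminal positions (no move available) are L. From any other position, the mover wins iff some move reaches an L.
n=0: no move → L
n=1: can move to 0, which is L ⇒ W
n=2: the only move is to 1(W), a W ⇒ L
n=3: can move to 2, which is L ⇒ W
n=4: the only move is to 3(W), a W ⇒ L
n=5: can move to 4, which is L ⇒ W
n=6: the only move is to 5(W), a W ⇒ L
n=7: can move to 6, which is L ⇒ W
n=8: can move to 0, which is L ⇒ W
n=9: moves to 8(W), 1(W); every one is W ⇒ L
n=10: can move to 9, which is L ⇒ W
n=11: moves to 10(W), 3(W); every one is W ⇒ L
n=12: can move to 11, which is L ⇒ W
n=13: moves to 12(W), 5(W); every one is W ⇒ L
n=14: can move to 13, which is L ⇒ W
n=15: moves to 14(W), 7(W); every one is W ⇒ L
n=16: can move to 15, which is L ⇒ W
n=17: can move to 9, which is L ⇒ W
Reading off the rows marked L gives the requested list; there are 8 such values of n.

0, 2, 4, 6, 9, 11, 13, 15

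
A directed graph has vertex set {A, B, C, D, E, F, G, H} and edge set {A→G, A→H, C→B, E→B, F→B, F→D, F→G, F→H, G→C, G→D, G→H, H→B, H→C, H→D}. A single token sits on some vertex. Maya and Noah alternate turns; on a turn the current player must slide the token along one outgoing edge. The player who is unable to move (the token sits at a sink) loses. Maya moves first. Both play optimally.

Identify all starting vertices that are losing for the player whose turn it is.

A, B, D

Compute win/loss labels from the base case upward. A position with no move is L. Any other position is W if it can reach an L in one move, else L.
Every edge goes from a vertex to one that appears earlier in the order D, B, C, H, E, G, F, A, so processing vertices in that order labels each vertex after all of its successors.
D: no outgoing edge → L
B: no outgoing edge → L
C: reaches L-position B → W
H: reaches L-position B → W
E: reaches L-position B → W
G: reaches L-position D → W
F: reaches L-position B → W
A: only reaches G(W), H(W), all W → L
The losing starting vertices are exactly the entries labelled L in this table (3 of them).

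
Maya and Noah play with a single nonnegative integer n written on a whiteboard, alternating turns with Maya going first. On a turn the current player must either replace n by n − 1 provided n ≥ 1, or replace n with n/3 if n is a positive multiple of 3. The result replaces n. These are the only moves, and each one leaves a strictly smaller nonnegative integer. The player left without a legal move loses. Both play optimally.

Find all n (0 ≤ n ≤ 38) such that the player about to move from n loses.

Use the standard recursion: the mover loses at a terminal position; elsewhere, the mover wins exactly when some move hands the opponent an L position.
n=0: no move → L
n=1: →0(L), so W
n=2: →1(W) only, which is W, so L
n=3: →2(L), so W
n=4: →3(W) only, which is W, so L
n=5: →4(L), so W
n=6: →2(L), so W
n=7: →6(W) only, which is W, so L
n=8: →7(L), so W
n=9: →3(W), 8(W) — all W, so L
n=10: →9(L), so W
n=11: →10(W) only, which is W, so L
n=12: →4(L), so W
n=13: →12(W) only, which is W, so L
n=14: →13(L), so W
n=15: →5(W), 14(W) — all W, so L
n=16: →15(L), so W
n=17: →16(W) only, which is W, so L
n=18: →17(L), so W
n=19: →18(W) only, which is W, so L
n=20: →19(L), so W
n=21: →7(L), so W
n=22: →21(W) only, which is W, so L
n=23: →22(L), so W
n=24: →8(W), 23(W) — all W, so L
n=25: →24(L), so W
n=26: →25(W) only, which is W, so L
n=27: →9(L), so W
n=28: →27(W) only, which is W, so L
n=29: →28(L), so W
n=30: →10(W), 29(W) — all W, so L
n=31: →30(L), so W
n=32: →31(W) only, which is W, so L
n=33: →11(L), so W
n=34: →33(W) only, which is W, so L
n=35: →34(L), so W
n=36: →12(W), 35(W) — all W, so L
n=37: →36(L), so W
n=38: →37(W) only, which is W, so L
The losing starting values of n are exactly the entries labelled L in this table (19 of them).

0, 2, 4, 7, 9, 11, 13, 15, 17, 19, 22, 24, 26, 28, 30, 32, 34, 36, 38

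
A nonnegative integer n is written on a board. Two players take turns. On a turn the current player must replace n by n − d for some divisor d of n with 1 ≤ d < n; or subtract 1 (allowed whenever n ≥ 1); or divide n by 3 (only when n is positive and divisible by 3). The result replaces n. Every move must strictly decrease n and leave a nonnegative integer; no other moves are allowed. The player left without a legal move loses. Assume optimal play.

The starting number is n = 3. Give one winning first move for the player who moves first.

Build the W/L table. Terminal = L. A non-terminal position is W if it has a move to some L; otherwise it is L.
n=0: no move → L
n=1: can move to 0, which is L ⇒ W
n=2: the only move is to 1(W), a W ⇒ L
n=3: can move to 2, which is L ⇒ W
From 3, the L positions reachable in one move are: 2.

Move to 2.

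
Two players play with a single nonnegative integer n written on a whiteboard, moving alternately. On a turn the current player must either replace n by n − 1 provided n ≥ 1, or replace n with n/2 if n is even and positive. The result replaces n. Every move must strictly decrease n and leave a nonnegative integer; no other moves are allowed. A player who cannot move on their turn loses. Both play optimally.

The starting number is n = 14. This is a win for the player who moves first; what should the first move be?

Move to 7.

Work bottom-up. With no move the player to move loses. Otherwise the position is W if at least one move leads to an L position for the opponent, and L if every move leads to a W.
n=0: no move → L
n=1: reaches L-position 0 → W
n=2: only reaches 1(W), which is W → L
n=3: reaches L-position 2 → W
n=4: reaches L-position 2 → W
n=5: only reaches 4(W), which is W → L
n=6: reaches L-position 5 → W
n=7: only reaches 6(W), which is W → L
n=8: reaches L-position 7 → W
n=9: only reaches 8(W), which is W → L
n=10: reaches L-position 5 → W
n=11: only reaches 10(W), which is W → L
n=12: reaches L-position 11 → W
n=13: only reaches 12(W), which is W → L
n=14: reaches L-position 7 → W
From 14, the L positions reachable in one move are: 7, 13. Any move reaching one of these is winning.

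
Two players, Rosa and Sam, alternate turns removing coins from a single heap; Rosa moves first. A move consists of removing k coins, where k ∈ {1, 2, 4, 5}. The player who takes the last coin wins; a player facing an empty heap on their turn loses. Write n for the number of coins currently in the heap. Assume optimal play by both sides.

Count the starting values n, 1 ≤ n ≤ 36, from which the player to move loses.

Use the standard recursion: the mover loses at a terminal position; elsewhere, the mover wins exactly when some move hands the opponent an L position.
n=0: no move → L
n=1: reaches L-position 0 → W
n=2: reaches L-position 0 → W
n=3: only reaches 2(W), 1(W), all W → L
n=4: reaches L-position 3 → W
n=5: reaches L-position 3 → W
n=6: only reaches 5(W), 4(W), 2(W), 1(W), all W → L
n=7: reaches L-position 6 → W
n=8: reaches L-position 6 → W
n=9: only reaches 8(W), 7(W), 5(W), 4(W), all W → L
n=10: reaches L-position 9 → W
n=11: reaches L-position 9 → W
n=12: only reaches 11(W), 10(W), 8(W), 7(W), all W → L
n=13: reaches L-position 12 → W
n=14: reaches L-position 12 → W
n=15: only reaches 14(W), 13(W), 11(W), 10(W), all W → L
n=16: reaches L-position 15 → W
n=17: reaches L-position 15 → W
n=18: only reaches 17(W), 16(W), 14(W), 13(W), all W → L
n=19: reaches L-position 18 → W
n=20: reaches L-position 18 → W
n=21: only reaches 20(W), 19(W), 17(W), 16(W), all W → L
n=22: reaches L-position 21 → W
n=23: reaches L-position 21 → W
n=24: only reaches 23(W), 22(W), 20(W), 19(W), all W → L
n=25: reaches L-position 24 → W
n=26: reaches L-position 24 → W
n=27: only reaches 26(W), 25(W), 23(W), 22(W), all W → L
n=28: reaches L-position 27 → W
n=29: reaches L-position 27 → W
n=30: only reaches 29(W), 28(W), 26(W), 25(W), all W → L
n=31: reaches L-position 30 → W
n=32: reaches L-position 30 → W
n=33: only reaches 32(W), 31(W), 29(W), 28(W), all W → L
n=34: reaches L-position 33 → W
n=35: reaches L-position 33 → W
n=36: only reaches 35(W), 34(W), 32(W), 31(W), all W → L
L entries with 1 ≤ n ≤ 36 (n=0 is outside the asked range and is not counted): n = 3, 6, 9, 12, 15, 18, 21, 24, 27, 30, 33, 36; that makes 12.

12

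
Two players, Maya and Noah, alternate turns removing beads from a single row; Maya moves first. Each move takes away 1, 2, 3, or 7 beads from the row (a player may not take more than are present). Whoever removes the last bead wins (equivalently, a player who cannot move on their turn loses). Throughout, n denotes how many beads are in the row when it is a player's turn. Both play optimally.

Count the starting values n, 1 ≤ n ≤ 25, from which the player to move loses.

Use the standard recursion: the mover loses at a terminal position; elsewhere, the mover wins exactly when some move hands the opponent an L position.
n=0: no move → L
n=1: can move to 0, which is L ⇒ W
n=2: can move to 0, which is L ⇒ W
n=3: can move to 0, which is L ⇒ W
n=4: moves to 3(W), 2(W), 1(W); every one is W ⇒ L
n=5: can move to 4, which is L ⇒ W
n=6: can move to 4, which is L ⇒ W
n=7: can move to 4, which is L ⇒ W
n=8: moves to 7(W), 6(W), 5(W), 1(W); every one is W ⇒ L
n=9: can move to 8, which is L ⇒ W
n=10: can move to 8, which is L ⇒ W
n=11: can move to 8, which is L ⇒ W
n=12: moves to 11(W), 10(W), 9(W), 5(W); every one is W ⇒ L
n=13: can move to 12, which is L ⇒ W
n=14: can move to 12, which is L ⇒ W
n=15: can move to 12, which is L ⇒ W
n=16: moves to 15(W), 14(W), 13(W), 9(W); every one is W ⇒ L
n=17: can move to 16, which is L ⇒ W
n=18: can move to 16, which is L ⇒ W
n=19: can move to 16, which is L ⇒ W
n=20: moves to 19(W), 18(W), 17(W), 13(W); every one is W ⇒ L
n=21: can move to 20, which is L ⇒ W
n=22: can move to 20, which is L ⇒ W
n=23: can move to 20, which is L ⇒ W
n=24: moves to 23(W), 22(W), 21(W), 17(W); every one is W ⇒ L
n=25: can move to 24, which is L ⇒ W
L entries with 1 ≤ n ≤ 25 (n=0 is outside the asked range and is not counted): n = 4, 8, 12, 16, 20, 24; that makes 6.

6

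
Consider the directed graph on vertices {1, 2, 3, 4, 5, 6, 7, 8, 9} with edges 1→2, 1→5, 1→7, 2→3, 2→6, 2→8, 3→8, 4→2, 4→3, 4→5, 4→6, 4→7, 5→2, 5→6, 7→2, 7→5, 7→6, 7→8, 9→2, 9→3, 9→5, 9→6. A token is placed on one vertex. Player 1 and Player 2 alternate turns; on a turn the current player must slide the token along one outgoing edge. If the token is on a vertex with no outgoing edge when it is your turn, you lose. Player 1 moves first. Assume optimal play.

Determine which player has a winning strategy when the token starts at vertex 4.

Player 1 wins.

Work bottom-up. With no move the player to move loses. Otherwise the position is W if at least one move leads to an L position for the opponent, and L if every move leads to a W.
Every edge goes from a vertex to one that appears earlier in the order 8, 6, 3, 2, 5, 7, 9, 1, 4, so processing vertices in that order labels each vertex after all of its successors.
8: no outgoing edge → L
6: no outgoing edge → L
3: →8(L), so W
2: →6(L), so W
5: →6(L), so W
7: →6(L), so W
9: →6(L), so W
1: →7(W), 5(W), 2(W) — all W, so L
4: →6(L), so W
The starting position 4 is W: Player 1 should move to 6, handing over an L position.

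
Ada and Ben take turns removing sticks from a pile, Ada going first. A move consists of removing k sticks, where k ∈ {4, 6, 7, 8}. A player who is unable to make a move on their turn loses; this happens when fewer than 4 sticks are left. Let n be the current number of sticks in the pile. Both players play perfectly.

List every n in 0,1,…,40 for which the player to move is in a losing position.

0, 1, 2, 3, 12, 13, 14, 15, 24, 25, 26, 27, 36, 37, 38, 39

Compute win/loss labels from the base case upward. A position with no move is L. Any other position is W if it can reach an L in one move, else L.
n=0: no move → L
n=1: no move → L
n=2: no move → L
n=3: no move → L
n=4: →0(L), so W
n=5: →1(L), so W
n=6: →2(L), so W
n=7: →3(L), so W
n=8: →2(L), so W
n=9: →3(L), so W
n=10: →3(L), so W
n=11: →3(L), so W
n=12: →8(W), 6(W), 5(W), 4(W) — all W, so L
n=13: →9(W), 7(W), 6(W), 5(W) — all W, so L
n=14: →10(W), 8(W), 7(W), 6(W) — all W, so L
n=15: →11(W), 9(W), 8(W), 7(W) — all W, so L
n=16: →12(L), so W
n=17: →13(L), so W
n=18: →14(L), so W
n=19: →15(L), so W
n=20: →14(L), so W
n=21: →15(L), so W
n=22: →15(L), so W
n=23: →15(L), so W
n=24: →20(W), 18(W), 17(W), 16(W) — all W, so L
n=25: →21(W), 19(W), 18(W), 17(W) — all W, so L
n=26: →22(W), 20(W), 19(W), 18(W) — all W, so L
n=27: →23(W), 21(W), 20(W), 19(W) — all W, so L
n=28: →24(L), so W
n=29: →25(L), so W
n=30: →26(L), so W
n=31: →27(L), so W
n=32: →26(L), so W
n=33: →27(L), so W
n=34: →27(L), so W
n=35: →27(L), so W
n=36: →32(W), 30(W), 29(W), 28(W) — all W, so L
n=37: →33(W), 31(W), 30(W), 29(W) — all W, so L
n=38: →34(W), 32(W), 31(W), 30(W) — all W, so L
n=39: →35(W), 33(W), 32(W), 31(W) — all W, so L
n=40: →36(L), so W
Reading off the rows marked L gives the requested list; there are 16 such values of n.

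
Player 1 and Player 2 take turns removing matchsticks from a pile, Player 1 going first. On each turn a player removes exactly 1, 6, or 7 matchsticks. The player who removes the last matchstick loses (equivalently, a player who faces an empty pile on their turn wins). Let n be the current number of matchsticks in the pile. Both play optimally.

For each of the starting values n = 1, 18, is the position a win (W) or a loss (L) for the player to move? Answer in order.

Positions with no move are W. A position that does have a move is losing for the player to move precisely when every available move leads to a winning position for the opponent. Fill in the labels:
n=0: no move; the opponent has just taken the last matchstick and therefore loses → W
n=1: the only move is to 0(W), a W ⇒ L
n=2: can move to 1, which is L ⇒ W
n=3: the only move is to 2(W), a W ⇒ L
n=4: can move to 3, which is L ⇒ W
n=5: the only move is to 4(W), a W ⇒ L
n=6: can move to 5, which is L ⇒ W
n=7: can move to 1, which is L ⇒ W
n=8: can move to 1, which is L ⇒ W
n=9: can move to 3, which is L ⇒ W
n=10: can move to 3, which is L ⇒ W
n=11: can move to 5, which is L ⇒ W
n=12: can move to 5, which is L ⇒ W
n=13: moves to 12(W), 7(W), 6(W); every one is W ⇒ L
n=14: can move to 13, which is L ⇒ W
n=15: moves to 14(W), 9(W), 8(W); every one is W ⇒ L
n=16: can move to 15, which is L ⇒ W
n=17: moves to 16(W), 11(W), 10(W); every one is W ⇒ L
n=18: can move to 17, which is L ⇒ W

1: L, 18: W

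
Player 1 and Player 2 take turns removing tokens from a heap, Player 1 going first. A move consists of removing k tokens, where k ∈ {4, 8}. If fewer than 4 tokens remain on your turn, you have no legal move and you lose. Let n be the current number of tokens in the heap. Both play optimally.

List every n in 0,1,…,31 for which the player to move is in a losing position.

Label each position W (a win for the player to move) or L (a loss). A position with no legal move is L; any other position is W exactly when some move reaches an L, and L when every move reaches a W.
n=0: no move → L
n=1: no move → L
n=2: no move → L
n=3: no move → L
n=4: can move to 0, which is L ⇒ W
n=5: can move to 1, which is L ⇒ W
n=6: can move to 2, which is L ⇒ W
n=7: can move to 3, which is L ⇒ W
n=8: can move to 0, which is L ⇒ W
n=9: can move to 1, which is L ⇒ W
n=10: can move to 2, which is L ⇒ W
n=11: can move to 3, which is L ⇒ W
n=12: moves to 8(W), 4(W); every one is W ⇒ L
n=13: moves to 9(W), 5(W); every one is W ⇒ L
n=14: moves to 10(W), 6(W); every one is W ⇒ L
n=15: moves to 11(W), 7(W); every one is W ⇒ L
n=16: can move to 12, which is L ⇒ W
n=17: can move to 13, which is L ⇒ W
n=18: can move to 14, which is L ⇒ W
n=19: can move to 15, which is L ⇒ W
n=20: can move to 12, which is L ⇒ W
n=21: can move to 13, which is L ⇒ W
n=22: can move to 14, which is L ⇒ W
n=23: can move to 15, which is L ⇒ W
n=24: moves to 20(W), 16(W); every one is W ⇒ L
n=25: moves to 21(W), 17(W); every one is W ⇒ L
n=26: moves to 22(W), 18(W); every one is W ⇒ L
n=27: moves to 23(W), 19(W); every one is W ⇒ L
n=28: can move to 24, which is L ⇒ W
n=29: can move to 25, which is L ⇒ W
n=30: can move to 26, which is L ⇒ W
n=31: can move to 27, which is L ⇒ W
The losing starting values of n are exactly the entries labelled L in this table (12 of them).

0, 1, 2, 3, 12, 13, 14, 15, 24, 25, 26, 27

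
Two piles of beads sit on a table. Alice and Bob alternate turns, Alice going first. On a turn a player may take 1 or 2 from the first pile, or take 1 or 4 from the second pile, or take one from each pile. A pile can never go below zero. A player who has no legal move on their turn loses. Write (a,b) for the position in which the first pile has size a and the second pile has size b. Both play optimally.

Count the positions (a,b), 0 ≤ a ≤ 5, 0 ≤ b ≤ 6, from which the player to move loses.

13

Use the standard recursion: the mover loses at a terminal position; elsewhere, the mover wins exactly when some move hands the opponent an L position.
Every move lowers a or b (never raises either), so fill the grid row by row in increasing a, and left to right within a row: each cell's successors are then already labelled.
      b=0  b=1  b=2  b=3  b=4  b=5  b=6
a=0:    L    W    L    W    W    L    W
a=1:    W    W    W    W    L    W    W
a=2:    W    L    W    L    W    W    L
a=3:    L    W    W    W    W    L    W
a=4:    W    W    L    W    L    W    W
a=5:    W    L    W    W    W    W    L
Cells with no legal move (terminal, hence L): (0,0).
The remaining L cells, each justified by listing all of its moves:
(0,2): L (sole option (0,1)(W) is W)
(0,5): L (options (0,4)(W), (0,1)(W) are all W)
(1,4): L (options (0,4)(W), (1,3)(W), (1,0)(W), (0,3)(W) are all W)
(2,1): L (options (1,1)(W), (0,1)(W), (2,0)(W), (1,0)(W) are all W)
(2,3): L (options (1,3)(W), (0,3)(W), (2,2)(W), (1,2)(W) are all W)
(2,6): L (options (1,6)(W), (0,6)(W), (2,5)(W), (2,2)(W), (1,5)(W) are all W)
(3,0): L (options (2,0)(W), (1,0)(W) are all W)
(3,5): L (options (2,5)(W), (1,5)(W), (3,4)(W), (3,1)(W), (2,4)(W) are all W)
(4,2): L (options (3,2)(W), (2,2)(W), (4,1)(W), (3,1)(W) are all W)
(4,4): L (options (3,4)(W), (2,4)(W), (4,3)(W), (4,0)(W), (3,3)(W) are all W)
(5,1): L (options (4,1)(W), (3,1)(W), (5,0)(W), (4,0)(W) are all W)
(5,6): L (options (4,6)(W), (3,6)(W), (5,5)(W), (5,2)(W), (4,5)(W) are all W)
Every other cell has at least one move into one of the L cells above, so it is W.
L cells per row: a=0: 3, a=1: 1, a=2: 3, a=3: 2, a=4: 2, a=5: 2; total 13.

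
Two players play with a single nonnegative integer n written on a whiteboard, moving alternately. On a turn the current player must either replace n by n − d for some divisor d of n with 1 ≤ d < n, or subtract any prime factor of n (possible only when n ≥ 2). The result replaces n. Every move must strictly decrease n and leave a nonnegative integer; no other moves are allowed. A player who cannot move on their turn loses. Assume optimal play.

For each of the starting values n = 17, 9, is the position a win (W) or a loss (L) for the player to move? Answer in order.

17: W, 9: L

Compute win/loss labels from the base case upward. A position with no move is L. Any other position is W if it can reach an L in one move, else L.
n=0: no move → L
n=1: no move → L
n=2: W (go to 0, an L position)
n=3: W (go to 0, an L position)
n=4: L (options 2(W), 3(W) are all W)
n=5: W (go to 0, an L position)
n=6: W (go to 4, an L position)
n=7: W (go to 0, an L position)
n=8: W (go to 4, an L position)
n=9: L (options 6(W), 8(W) are all W)
n=10: W (go to 9, an L position)
n=11: W (go to 0, an L position)
n=12: W (go to 9, an L position)
n=13: W (go to 0, an L position)
n=14: L (options 7(W), 12(W), 13(W) are all W)
n=15: W (go to 14, an L position)
n=16: W (go to 14, an L position)
n=17: W (go to 0, an L position)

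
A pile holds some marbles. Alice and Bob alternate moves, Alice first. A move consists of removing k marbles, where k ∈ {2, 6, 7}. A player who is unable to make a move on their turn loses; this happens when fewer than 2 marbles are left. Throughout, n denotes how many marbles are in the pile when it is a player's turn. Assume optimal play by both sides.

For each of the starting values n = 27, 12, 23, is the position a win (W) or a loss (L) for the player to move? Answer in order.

Classify positions by backward induction: terminal positions (no move available) are L. From any other position, the mover wins iff some move reaches an L.
n=0: no move → L
n=1: no move → L
n=2: →0(L), so W
n=3: →1(L), so W
n=4: →2(W) only, which is W, so L
n=5: →3(W) only, which is W, so L
n=6: →4(L), so W
n=7: →5(L), so W
n=8: →1(L), so W
n=9: →7(W), 3(W), 2(W) — all W, so L
n=10: →4(L), so W
n=11: →9(L), so W
n=12: →5(L), so W
n=13: →11(W), 7(W), 6(W) — all W, so L
n=14: →12(W), 8(W), 7(W) — all W, so L
n=15: →13(L), so W
n=16: →14(L), so W
n=17: →15(W), 11(W), 10(W) — all W, so L
n=18: →16(W), 12(W), 11(W) — all W, so L
n=19: →17(L), so W
n=20: →18(L), so W
n=21: →14(L), so W
n=22: →20(W), 16(W), 15(W) — all W, so L
n=23: →17(L), so W
n=24: →22(L), so W
n=25: →18(L), so W
n=26: →24(W), 20(W), 19(W) — all W, so L
n=27: →25(W), 21(W), 20(W) — all W, so L

27: L, 12: W, 23: W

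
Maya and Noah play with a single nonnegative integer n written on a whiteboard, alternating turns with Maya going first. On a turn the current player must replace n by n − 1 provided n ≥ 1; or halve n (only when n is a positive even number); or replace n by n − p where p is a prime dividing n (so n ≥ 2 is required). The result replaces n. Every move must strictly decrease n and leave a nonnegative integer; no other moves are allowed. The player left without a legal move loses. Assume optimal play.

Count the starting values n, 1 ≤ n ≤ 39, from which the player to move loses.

Build the W/L table. Terminal = L. A non-terminal position is W if it has a move to some L; otherwise it is L.
n=0: no move → L
n=1: →0(L), so W
n=2: →0(L), so W
n=3: →0(L), so W
n=4: →2(W), 3(W) — all W, so L
n=5: →0(L), so W
n=6: →4(L), so W
n=7: →0(L), so W
n=8: →4(L), so W
n=9: →6(W), 8(W) — all W, so L
n=10: →9(L), so W
n=11: →0(L), so W
n=12: →9(L), so W
n=13: →0(L), so W
n=14: →7(W), 12(W), 13(W) — all W, so L
n=15: →14(L), so W
n=16: →14(L), so W
n=17: →0(L), so W
n=18: →9(L), so W
n=19: →0(L), so W
n=20: →10(W), 15(W), 18(W), 19(W) — all W, so L
n=21: →14(L), so W
n=22: →20(L), so W
n=23: →0(L), so W
n=24: →12(W), 21(W), 22(W), 23(W) — all W, so L
n=25: →20(L), so W
n=26: →24(L), so W
n=27: →24(L), so W
n=28: →14(L), so W
n=29: →0(L), so W
n=30: →15(W), 25(W), 27(W), 28(W), 29(W) — all W, so L
n=31: →0(L), so W
n=32: →30(L), so W
n=33: →30(L), so W
n=34: →17(W), 32(W), 33(W) — all W, so L
n=35: →30(L), so W
n=36: →34(L), so W
n=37: →0(L), so W
n=38: →19(W), 36(W), 37(W) — all W, so L
n=39: →38(L), so W
L entries with 1 ≤ n ≤ 39 (n=0 is outside the asked range and is not counted): n = 4, 9, 14, 20, 24, 30, 34, 38; that makes 8.

8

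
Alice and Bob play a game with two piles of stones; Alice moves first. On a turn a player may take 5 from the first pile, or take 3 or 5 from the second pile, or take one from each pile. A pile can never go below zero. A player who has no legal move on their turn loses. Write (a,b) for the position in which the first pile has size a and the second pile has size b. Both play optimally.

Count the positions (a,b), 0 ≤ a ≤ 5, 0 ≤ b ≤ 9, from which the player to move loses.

26

Positions with no move are L. A position that does have a move is losing for the player to move precisely when every available move leads to a winning position for the opponent. Fill in the labels:
Every move lowers a or b (never raises either), so fill the grid row by row in increasing a, and left to right within a row: each cell's successors are then already labelled.
      b=0  b=1  b=2  b=3  b=4  b=5  b=6  b=7  b=8  b=9
a=0:    L    L    L    W    W    W    W    W    L    L
a=1:    L    W    W    W    L    W    L    W    L    W
a=2:    L    W    L    W    L    W    L    W    L    W
a=3:    L    W    L    W    L    W    L    W    L    W
a=4:    L    W    L    W    L    W    L    W    L    W
a=5:    W    W    W    W    L    W    L    W    W    W
Cells with no legal move (terminal, hence L): (0,0), (0,1), (0,2), (1,0), (2,0), (3,0), (4,0).
The remaining L cells, each justified by listing all of its moves:
(0,8): →(0,5)(W), (0,3)(W) — all W, so L
(0,9): →(0,6)(W), (0,4)(W) — all W, so L
(1,4): →(1,1)(W), (0,3)(W) — all W, so L
(1,6): →(1,3)(W), (1,1)(W), (0,5)(W) — all W, so L
(1,8): →(1,5)(W), (1,3)(W), (0,7)(W) — all W, so L
(2,2): →(1,1)(W) only, which is W, so L
(2,4): →(2,1)(W), (1,3)(W) — all W, so L
(2,6): →(2,3)(W), (2,1)(W), (1,5)(W) — all W, so L
(2,8): →(2,5)(W), (2,3)(W), (1,7)(W) — all W, so L
(3,2): →(2,1)(W) only, which is W, so L
(3,4): →(3,1)(W), (2,3)(W) — all W, so L
(3,6): →(3,3)(W), (3,1)(W), (2,5)(W) — all W, so L
(3,8): →(3,5)(W), (3,3)(W), (2,7)(W) — all W, so L
(4,2): →(3,1)(W) only, which is W, so L
(4,4): →(4,1)(W), (3,3)(W) — all W, so L
(4,6): →(4,3)(W), (4,1)(W), (3,5)(W) — all W, so L
(4,8): →(4,5)(W), (4,3)(W), (3,7)(W) — all W, so L
(5,4): →(0,4)(W), (5,1)(W), (4,3)(W) — all W, so L
(5,6): →(0,6)(W), (5,3)(W), (5,1)(W), (4,5)(W) — all W, so L
Every other cell has at least one move into one of the L cells above, so it is W.
L cells per row: a=0: 5, a=1: 4, a=2: 5, a=3: 5, a=4: 5, a=5: 2; total 26.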